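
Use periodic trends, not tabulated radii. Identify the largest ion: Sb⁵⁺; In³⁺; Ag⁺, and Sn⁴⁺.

Isoelectronic series (46 e⁻ each). Size is set by nuclear charge: more protons means a smaller ion. Sb⁵⁺ (Z=51), Sn⁴⁺ (Z=50), In³⁺ (Z=49), Ag⁺ (Z=47).

Ag⁺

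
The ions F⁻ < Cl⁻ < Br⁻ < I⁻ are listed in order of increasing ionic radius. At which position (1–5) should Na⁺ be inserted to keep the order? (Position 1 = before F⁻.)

Na⁺ (Z=11, 10 e⁻), F⁻ (Z=9, 10 e⁻), Cl⁻ (Z=17, 18 e⁻), Br⁻ (Z=35, 36 e⁻), I⁻ (Z=53, 54 e⁻). Na⁺ < F⁻ (isoelectronic, higher Z=11 is smaller); F⁻ < Cl⁻ (same group, period 2 vs 3); Cl⁻ < Br⁻ (same group, 1 shell fewer); Br⁻ < I⁻ (same group, period 4 vs 5).
Putting Na⁺ in gives Na⁺ < F⁻ < Cl⁻ < Br⁻ < I⁻; it lands at slot 1.

1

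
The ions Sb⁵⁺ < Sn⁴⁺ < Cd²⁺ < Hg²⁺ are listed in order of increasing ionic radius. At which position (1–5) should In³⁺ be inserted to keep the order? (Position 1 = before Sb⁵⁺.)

First list Z and electron count for each: Sb⁵⁺ has 46 e⁻ (Z=51), Sn⁴⁺ has 46 e⁻ (Z=50), In³⁺ has 46 e⁻ (Z=49), Cd²⁺ has 46 e⁻ (Z=48), Hg²⁺ has 78 e⁻ (Z=80). Sb⁵⁺ < Sn⁴⁺ (isoelectronic, higher Z=51 is smaller); Sn⁴⁺ < In³⁺ (both 46 e⁻, Z=50>49); In³⁺ < Cd²⁺ (both 46 e⁻, Z=49>48); Cd²⁺ < Hg²⁺ (same group, period 5 vs 6).
Merged order: Sb⁵⁺ < Sn⁴⁺ < In³⁺ < Cd²⁺ < Hg²⁺ — In³⁺ is number 3.

3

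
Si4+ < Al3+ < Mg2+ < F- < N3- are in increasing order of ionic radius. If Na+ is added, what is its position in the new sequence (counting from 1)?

4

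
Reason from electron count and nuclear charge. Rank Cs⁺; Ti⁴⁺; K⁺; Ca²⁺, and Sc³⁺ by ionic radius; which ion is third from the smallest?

Ca²⁺

Ti⁴⁺ has 18 e⁻ (Z=22), Sc³⁺ has 18 e⁻ (Z=21), Ca²⁺ has 18 e⁻ (Z=20), K⁺ has 18 e⁻ (Z=19), Cs⁺ has 54 e⁻ (Z=55). Ti⁴⁺ < Sc³⁺ (isoelectronic, higher Z=22 is smaller); Sc³⁺ < Ca²⁺ (isoelectronic, higher Z=21 is smaller); Ca²⁺ < K⁺ (isoelectronic, higher Z=20 is smaller); K⁺ < Cs⁺ (same group, period 4 vs 6).
Ordering: Ti⁴⁺ < Sc³⁺ < Ca²⁺ < K⁺ < Cs⁺. The third smallest is Ca²⁺.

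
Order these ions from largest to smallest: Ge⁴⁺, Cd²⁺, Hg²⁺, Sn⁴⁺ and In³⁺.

Hg²⁺ > Cd²⁺ > In³⁺ > Sn⁴⁺ > Ge⁴⁺

Work out protons and electrons: Ge⁴⁺ has 28 e⁻ (Z=32), Sn⁴⁺ has 46 e⁻ (Z=50), In³⁺ has 46 e⁻ (Z=49), Cd²⁺ has 46 e⁻ (Z=48), Hg²⁺ has 78 e⁻ (Z=80). Ge⁴⁺ < Sn⁴⁺ (same group, 1 shell fewer); Sn⁴⁺ < In³⁺ (isoelectronic, higher Z=50 is smaller); In³⁺ < Cd²⁺ (both 46 e⁻, Z=49>48); Cd²⁺ < Hg²⁺ (same group, 1 shell fewer).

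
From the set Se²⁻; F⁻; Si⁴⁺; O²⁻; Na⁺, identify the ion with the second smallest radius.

Na⁺

Si⁴⁺ has 10 e⁻ (Z=14), Na⁺ has 10 e⁻ (Z=11), F⁻ has 10 e⁻ (Z=9), O²⁻ has 10 e⁻ (Z=8), Se²⁻ has 36 e⁻ (Z=34). Si⁴⁺ < Na⁺ (both 10 e⁻, Z=14>11); Na⁺ < F⁻ (isoelectronic, higher Z=11 is smaller); F⁻ < O²⁻ (both 10 e⁻, Z=9>8); O²⁻ < Se²⁻ (same group, 2 shells fewer).
Ordering: Si⁴⁺ < Na⁺ < F⁻ < O²⁻ < Se²⁻. The second smallest is Na⁺.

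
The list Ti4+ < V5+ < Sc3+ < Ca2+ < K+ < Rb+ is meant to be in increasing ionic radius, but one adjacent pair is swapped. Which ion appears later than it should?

V5+

Compare adjacent ions: V5+ and Ti4+ share 18 electrons; the higher nuclear charge on V (Z=23) contracts it more, so V5+ < Ti4+ — yet in this increasing list Ti4+ sits before V5+. Nothing else is reversed, so V5+ should move one place to the left.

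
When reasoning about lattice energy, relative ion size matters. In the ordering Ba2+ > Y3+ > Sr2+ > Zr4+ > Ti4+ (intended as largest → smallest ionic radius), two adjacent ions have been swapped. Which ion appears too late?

Check each adjacent pair. Y3+ and Sr2+ are reversed: Y3+ and Sr2+ share 36 electrons; the higher nuclear charge on Y (Z=39) contracts it more, so Y3+ < Sr2+. No other neighbouring pair contradicts the periodic trends, so Sr2+ is the ion listed too late.

Sr2+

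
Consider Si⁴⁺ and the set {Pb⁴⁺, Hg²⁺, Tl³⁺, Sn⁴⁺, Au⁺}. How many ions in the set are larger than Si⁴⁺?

5

First list Z and electron count for each: Si⁴⁺ has 10 e⁻ (Z=14), Sn⁴⁺ has 46 e⁻ (Z=50), Pb⁴⁺ has 78 e⁻ (Z=82), Tl³⁺ has 78 e⁻ (Z=81), Hg²⁺ has 78 e⁻ (Z=80), Au⁺ has 78 e⁻ (Z=79). Si⁴⁺ < Sn⁴⁺ (same group, 2 shells fewer); Sn⁴⁺ < Pb⁴⁺ (same group, period 5 vs 6); Pb⁴⁺ < Tl³⁺ (both 78 e⁻, Z=82>81); Tl³⁺ < Hg²⁺ (isoelectronic, higher Z=81 is smaller); Hg²⁺ < Au⁺ (isoelectronic, higher Z=80 is smaller).
Overall: Si⁴⁺ < Sn⁴⁺ < Pb⁴⁺ < Tl³⁺ < Hg²⁺ < Au⁺. Si⁴⁺ has 0 below it and 5 above. That's 5.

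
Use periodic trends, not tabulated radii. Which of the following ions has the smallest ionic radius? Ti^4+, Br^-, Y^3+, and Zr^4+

Ti^4+: 18 e⁻, Z=22, Zr^4+: 36 e⁻, Z=40, Y^3+: 36 e⁻, Z=39, Br^-: 36 e⁻, Z=35. Ti^4+ < Zr^4+ (same group, period 4 vs 5); Zr^4+ < Y^3+ (isoelectronic, higher Z=40 is smaller); Y^3+ < Br^- (both 36 e⁻, Z=39>35).

Ti^4+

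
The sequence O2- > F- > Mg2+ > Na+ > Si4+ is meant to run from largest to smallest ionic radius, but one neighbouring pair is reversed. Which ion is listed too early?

Compare adjacent ions: both have 10 electrons but Z(Mg)=12 > Z(Na)=11, so Mg2+ should be the smaller of the two — yet in this decreasing list Mg2+ sits before Na+. Nothing else is reversed, so Mg2+ should move one place to the right.

Mg2+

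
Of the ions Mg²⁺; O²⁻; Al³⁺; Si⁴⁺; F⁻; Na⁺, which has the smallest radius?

Si⁴⁺

All of these have 10 electrons (isoelectronic). With the same electron cloud, the ion with the most protons pulls it in tightest. Nuclear charges: Si⁴⁺ (Z=14), Al³⁺ (Z=13), Mg²⁺ (Z=12), Na⁺ (Z=11), F⁻ (Z=9), O²⁻ (Z=8). Highest Z is smallest.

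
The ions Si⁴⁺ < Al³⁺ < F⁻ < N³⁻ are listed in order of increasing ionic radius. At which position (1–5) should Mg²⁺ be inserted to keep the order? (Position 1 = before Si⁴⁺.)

3

All of these have 10 electrons (isoelectronic). With the same electron cloud, the ion with the most protons pulls it in tightest. Nuclear charges: Si⁴⁺ (Z=14), Al³⁺ (Z=13), Mg²⁺ (Z=12), F⁻ (Z=9), N³⁻ (Z=7). Highest Z is smallest.
Merged order: Si⁴⁺ < Al³⁺ < Mg²⁺ < F⁻ < N³⁻ — Mg²⁺ is number 3.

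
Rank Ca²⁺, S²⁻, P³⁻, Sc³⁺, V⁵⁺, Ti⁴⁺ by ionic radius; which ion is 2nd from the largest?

S²⁻

Each ion has 18 electrons. The ranking follows nuclear charge in reverse — greater Z gives a smaller radius. V⁵⁺ (Z=23), Ti⁴⁺ (Z=22), Sc³⁺ (Z=21), Ca²⁺ (Z=20), S²⁻ (Z=16), P³⁻ (Z=15).
Full ascending order: V⁵⁺ < Ti⁴⁺ < Sc³⁺ < Ca²⁺ < S²⁻ < P³⁻. Counting from the largest, position 2 is S²⁻.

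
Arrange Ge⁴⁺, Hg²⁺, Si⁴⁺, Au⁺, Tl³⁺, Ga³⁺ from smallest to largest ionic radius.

Si⁴⁺ < Ge⁴⁺ < Ga³⁺ < Tl³⁺ < Hg²⁺ < Au⁺

Tabulating Z and e⁻: Si⁴⁺ has 10 e⁻ (Z=14), Ge⁴⁺ has 28 e⁻ (Z=32), Ga³⁺ has 28 e⁻ (Z=31), Tl³⁺ has 78 e⁻ (Z=81), Hg²⁺ has 78 e⁻ (Z=80), Au⁺ has 78 e⁻ (Z=79). Si⁴⁺ < Ge⁴⁺ (same group, period 3 vs 4); Ge⁴⁺ < Ga³⁺ (isoelectronic, higher Z=32 is smaller); Ga³⁺ < Tl³⁺ (same group, 2 shells fewer); Tl³⁺ < Hg²⁺ (both 78 e⁻, Z=81>80); Hg²⁺ < Au⁺ (both 78 e⁻, Z=80>79).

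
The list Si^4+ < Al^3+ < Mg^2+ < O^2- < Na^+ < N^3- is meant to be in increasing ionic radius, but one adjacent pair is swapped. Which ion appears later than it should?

Na^+

Scanning neighbour by neighbour, only O^2-/Na^+ violates a trend: both have 10 electrons but Z(Na)=11 > Z(O)=8, so Na^+ should be the smaller of the two. That makes Na^+ the one sitting a position late relative to where it belongs.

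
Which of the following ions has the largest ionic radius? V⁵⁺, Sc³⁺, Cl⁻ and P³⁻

P³⁻

Each ion has 18 electrons. The ranking follows nuclear charge in reverse — greater Z gives a smaller radius. V⁵⁺ (Z=23), Sc³⁺ (Z=21), Cl⁻ (Z=17), P³⁻ (Z=15).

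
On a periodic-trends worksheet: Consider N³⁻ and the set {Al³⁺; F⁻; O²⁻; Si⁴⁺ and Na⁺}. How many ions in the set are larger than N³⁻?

All of these have 10 electrons (isoelectronic). With the same electron cloud, the ion with the most protons pulls it in tightest. Nuclear charges: Si⁴⁺ (Z=14), Al³⁺ (Z=13), Na⁺ (Z=11), F⁻ (Z=9), O²⁻ (Z=8), N³⁻ (Z=7). Highest Z is smallest.
Placing each against N³⁻: smaller — Si⁴⁺, Al³⁺, Na⁺, F⁻, O²⁻; larger — none. Count: 0.

0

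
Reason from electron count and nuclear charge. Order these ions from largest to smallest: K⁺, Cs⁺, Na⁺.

Cs⁺ > K⁺ > Na⁺

These ions sit in one column with identical charge. Each step down the periodic table adds a principal shell, increasing the radius.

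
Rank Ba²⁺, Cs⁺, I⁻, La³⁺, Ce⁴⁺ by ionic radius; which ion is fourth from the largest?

La³⁺

All of these have 54 electrons (isoelectronic). With the same electron cloud, the ion with the most protons pulls it in tightest. Nuclear charges: Ce⁴⁺ (Z=58), La³⁺ (Z=57), Ba²⁺ (Z=56), Cs⁺ (Z=55), I⁻ (Z=53). Highest Z is smallest.
Full ascending order: Ce⁴⁺ < La³⁺ < Ba²⁺ < Cs⁺ < I⁻. Counting from the largest, position 4 is La³⁺.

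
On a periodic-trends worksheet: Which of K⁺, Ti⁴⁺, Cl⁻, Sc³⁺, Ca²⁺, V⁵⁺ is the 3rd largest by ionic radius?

All of these have 18 electrons (isoelectronic). With the same electron cloud, the ion with the most protons pulls it in tightest. Nuclear charges: V⁵⁺ (Z=23), Ti⁴⁺ (Z=22), Sc³⁺ (Z=21), Ca²⁺ (Z=20), K⁺ (Z=19), Cl⁻ (Z=17). Highest Z is smallest.
Ordering: V⁵⁺ < Ti⁴⁺ < Sc³⁺ < Ca²⁺ < K⁺ < Cl⁻. The 3rd largest is Ca²⁺.

Ca²⁺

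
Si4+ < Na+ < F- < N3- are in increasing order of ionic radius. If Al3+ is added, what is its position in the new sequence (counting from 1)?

2

Each ion has 10 electrons. The ranking follows nuclear charge in reverse — greater Z gives a smaller radius. Si4+ (Z=14), Al3+ (Z=13), Na+ (Z=11), F- (Z=9), N3- (Z=7).
Merged order: Si4+ < Al3+ < Na+ < F- < N3- — Al3+ is number 2.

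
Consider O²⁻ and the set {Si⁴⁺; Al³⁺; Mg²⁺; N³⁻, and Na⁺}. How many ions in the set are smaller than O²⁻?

4

Each ion has 10 electrons. The ranking follows nuclear charge in reverse — greater Z gives a smaller radius. Si⁴⁺ (Z=14), Al³⁺ (Z=13), Mg²⁺ (Z=12), Na⁺ (Z=11), O²⁻ (Z=8), N³⁻ (Z=7).
Placing each against O²⁻: smaller — Si⁴⁺, Al³⁺, Mg²⁺, Na⁺; larger — N³⁻. That's 4.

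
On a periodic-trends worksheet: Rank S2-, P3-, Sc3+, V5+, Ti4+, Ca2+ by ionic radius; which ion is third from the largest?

These species are isoelectronic with 18 electrons. The only difference is the number of protons: V5+ (Z=23), Ti4+ (Z=22), Sc3+ (Z=21), Ca2+ (Z=20), S2- (Z=16), P3- (Z=15). The strongest nuclear pull (V5+) gives the smallest ion.
That gives V5+ < Ti4+ < Sc3+ < Ca2+ < S2- < P3-. From the largest end, number 3 is Ca2+.

Ca2+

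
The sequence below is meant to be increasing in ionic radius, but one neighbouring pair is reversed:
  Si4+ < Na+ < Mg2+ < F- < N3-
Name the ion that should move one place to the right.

Compare adjacent ions: both have 10 electrons but Z(Mg)=12 > Z(Na)=11, so Mg2+ should be the smaller of the two — yet in this increasing list Na+ sits before Mg2+. Nothing else is reversed, so Na+ should move one place to the right.

Na+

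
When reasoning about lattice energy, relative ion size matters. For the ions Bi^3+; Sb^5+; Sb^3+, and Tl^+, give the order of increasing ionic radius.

Sb^5+ < Sb^3+ < Bi^3+ < Tl^+

Electron counts and nuclear charges: Sb^5+: 46 e⁻, Z=51, Sb^3+: 48 e⁻, Z=51, Bi^3+: 80 e⁻, Z=83, Tl^+: 80 e⁻, Z=81. Sb^5+ < Sb^3+ (higher charge on the same element); Sb^3+ < Bi^3+ (same group, 1 shell fewer); Bi^3+ < Tl^+ (both 80 e⁻, Z=83>81).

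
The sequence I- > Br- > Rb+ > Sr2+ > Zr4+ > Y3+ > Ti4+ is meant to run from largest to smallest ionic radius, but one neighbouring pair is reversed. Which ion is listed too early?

Zr4+

Compare adjacent ions: they are isoelectronic (36 e⁻) and Zr has more protons than Y (40 vs 39), making Zr4+ smaller — yet in this decreasing list Zr4+ sits before Y3+. Nothing else is reversed, so Zr4+ should move one place to the right.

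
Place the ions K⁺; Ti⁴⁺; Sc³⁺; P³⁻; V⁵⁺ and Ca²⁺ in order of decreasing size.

P³⁻ > K⁺ > Ca²⁺ > Sc³⁺ > Ti⁴⁺ > V⁵⁺

Each ion has 18 electrons. The ranking follows nuclear charge in reverse — greater Z gives a smaller radius. V⁵⁺ (Z=23), Ti⁴⁺ (Z=22), Sc³⁺ (Z=21), Ca²⁺ (Z=20), K⁺ (Z=19), P³⁻ (Z=15).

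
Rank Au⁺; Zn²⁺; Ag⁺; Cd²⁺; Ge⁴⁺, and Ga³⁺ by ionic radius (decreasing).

Au⁺ > Ag⁺ > Cd²⁺ > Zn²⁺ > Ga³⁺ > Ge⁴⁺

Electron counts and nuclear charges: Ge⁴⁺ (Z=32, 28 e⁻), Ga³⁺ (Z=31, 28 e⁻), Zn²⁺ (Z=30, 28 e⁻), Cd²⁺ (Z=48, 46 e⁻), Ag⁺ (Z=47, 46 e⁻), Au⁺ (Z=79, 78 e⁻). Ge⁴⁺ < Ga³⁺ (both 28 e⁻, Z=32>31); Ga³⁺ < Zn²⁺ (both 28 e⁻, Z=31>30); Zn²⁺ < Cd²⁺ (same group, 1 shell fewer); Cd²⁺ < Ag⁺ (both 46 e⁻, Z=48>47); Ag⁺ < Au⁺ (same group, 1 shell fewer).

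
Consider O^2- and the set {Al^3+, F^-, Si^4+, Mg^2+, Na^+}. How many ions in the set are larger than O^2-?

0

Each ion has 10 electrons. The ranking follows nuclear charge in reverse — greater Z gives a smaller radius. Si^4+ (Z=14), Al^3+ (Z=13), Mg^2+ (Z=12), Na^+ (Z=11), F^- (Z=9), O^2- (Z=8).
Relative to O^2-, the ions that are larger are none. Count: 0.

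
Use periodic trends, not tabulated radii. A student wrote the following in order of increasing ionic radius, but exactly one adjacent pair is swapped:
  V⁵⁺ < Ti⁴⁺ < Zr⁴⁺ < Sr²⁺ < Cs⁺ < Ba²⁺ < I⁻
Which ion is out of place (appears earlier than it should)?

Cs⁺

Check each adjacent pair. Cs⁺ and Ba²⁺ are reversed: both have 54 electrons but Z(Ba)=56 > Z(Cs)=55, so Ba²⁺ should be the smaller of the two. No other neighbouring pair contradicts the periodic trends, so Cs⁺ is the ion listed too early.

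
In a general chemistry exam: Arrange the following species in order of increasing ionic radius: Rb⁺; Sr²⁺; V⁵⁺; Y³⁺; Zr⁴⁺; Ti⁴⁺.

Electron counts and nuclear charges: V⁵⁺ (Z=23, 18 e⁻), Ti⁴⁺ (Z=22, 18 e⁻), Zr⁴⁺ (Z=40, 36 e⁻), Y³⁺ (Z=39, 36 e⁻), Sr²⁺ (Z=38, 36 e⁻), Rb⁺ (Z=37, 36 e⁻). V⁵⁺ < Ti⁴⁺ (both 18 e⁻, Z=23>22); Ti⁴⁺ < Zr⁴⁺ (same group, 1 shell fewer); Zr⁴⁺ < Y³⁺ (isoelectronic, higher Z=40 is smaller); Y³⁺ < Sr²⁺ (isoelectronic, higher Z=39 is smaller); Sr²⁺ < Rb⁺ (both 36 e⁻, Z=38>37).

V⁵⁺ < Ti⁴⁺ < Zr⁴⁺ < Y³⁺ < Sr²⁺ < Rb⁺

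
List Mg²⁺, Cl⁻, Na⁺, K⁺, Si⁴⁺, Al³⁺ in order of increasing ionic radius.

Si⁴⁺ < Al³⁺ < Mg²⁺ < Na⁺ < K⁺ < Cl⁻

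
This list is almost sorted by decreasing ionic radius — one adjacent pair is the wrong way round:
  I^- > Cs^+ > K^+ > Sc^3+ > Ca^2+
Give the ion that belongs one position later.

Sc^3+

Check each adjacent pair. Sc^3+ and Ca^2+ are reversed: both have 18 electrons but Z(Sc)=21 > Z(Ca)=20, so Sc^3+ should be the smaller of the two. No other neighbouring pair contradicts the periodic trends, so Sc^3+ is the ion listed too early.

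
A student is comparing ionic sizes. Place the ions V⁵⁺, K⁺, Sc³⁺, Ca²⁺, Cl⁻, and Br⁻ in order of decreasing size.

First list Z and electron count for each: V⁵⁺: 18 e⁻, Z=23, Sc³⁺: 18 e⁻, Z=21, Ca²⁺: 18 e⁻, Z=20, K⁺: 18 e⁻, Z=19, Cl⁻: 18 e⁻, Z=17, Br⁻: 36 e⁻, Z=35. V⁵⁺ < Sc³⁺ (isoelectronic, higher Z=23 is smaller); Sc³⁺ < Ca²⁺ (isoelectronic, higher Z=21 is smaller); Ca²⁺ < K⁺ (both 18 e⁻, Z=20>19); K⁺ < Cl⁻ (both 18 e⁻, Z=19>17); Cl⁻ < Br⁻ (same group, period 3 vs 4).

Br⁻ > Cl⁻ > K⁺ > Ca²⁺ > Sc³⁺ > V⁵⁺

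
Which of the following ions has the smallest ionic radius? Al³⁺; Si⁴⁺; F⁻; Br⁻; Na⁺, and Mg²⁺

Si⁴⁺

Si⁴⁺ (Z=14, 10 e⁻), Al³⁺ (Z=13, 10 e⁻), Mg²⁺ (Z=12, 10 e⁻), Na⁺ (Z=11, 10 e⁻), F⁻ (Z=9, 10 e⁻), Br⁻ (Z=35, 36 e⁻). Si⁴⁺ < Al³⁺ (isoelectronic, higher Z=14 is smaller); Al³⁺ < Mg²⁺ (isoelectronic, higher Z=13 is smaller); Mg²⁺ < Na⁺ (isoelectronic, higher Z=12 is smaller); Na⁺ < F⁻ (isoelectronic, higher Z=11 is smaller); F⁻ < Br⁻ (same group, period 2 vs 4).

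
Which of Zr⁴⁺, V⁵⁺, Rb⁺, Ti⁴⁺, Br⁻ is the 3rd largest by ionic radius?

First list Z and electron count for each: V⁵⁺ has 18 e⁻ (Z=23), Ti⁴⁺ has 18 e⁻ (Z=22), Zr⁴⁺ has 36 e⁻ (Z=40), Rb⁺ has 36 e⁻ (Z=37), Br⁻ has 36 e⁻ (Z=35). V⁵⁺ < Ti⁴⁺ (isoelectronic, higher Z=23 is smaller); Ti⁴⁺ < Zr⁴⁺ (same group, 1 shell fewer); Zr⁴⁺ < Rb⁺ (both 36 e⁻, Z=40>37); Rb⁺ < Br⁻ (isoelectronic, higher Z=37 is smaller).
That gives V⁵⁺ < Ti⁴⁺ < Zr⁴⁺ < Rb⁺ < Br⁻. From the largest end, number 3 is Zr⁴⁺.

Zr⁴⁺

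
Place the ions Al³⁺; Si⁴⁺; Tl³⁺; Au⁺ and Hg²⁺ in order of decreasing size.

Au⁺ > Hg²⁺ > Tl³⁺ > Al³⁺ > Si⁴⁺

Tabulating Z and e⁻: Si⁴⁺ (Z=14, 10 e⁻), Al³⁺ (Z=13, 10 e⁻), Tl³⁺ (Z=81, 78 e⁻), Hg²⁺ (Z=80, 78 e⁻), Au⁺ (Z=79, 78 e⁻). Si⁴⁺ < Al³⁺ (both 10 e⁻, Z=14>13); Al³⁺ < Tl³⁺ (same group, period 3 vs 6); Tl³⁺ < Hg²⁺ (isoelectronic, higher Z=81 is smaller); Hg²⁺ < Au⁺ (isoelectronic, higher Z=80 is smaller).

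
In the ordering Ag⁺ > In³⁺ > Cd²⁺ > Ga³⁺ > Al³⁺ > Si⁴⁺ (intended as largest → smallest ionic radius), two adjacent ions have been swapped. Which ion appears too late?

Scanning neighbour by neighbour, only In³⁺/Cd²⁺ violates a trend: In³⁺ and Cd²⁺ share 46 electrons; the higher nuclear charge on In (Z=49) contracts it more, so In³⁺ < Cd²⁺. That makes Cd²⁺ the one sitting a position late relative to where it belongs.

Cd²⁺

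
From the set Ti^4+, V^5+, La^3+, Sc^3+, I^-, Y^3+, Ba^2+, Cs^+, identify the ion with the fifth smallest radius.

La^3+

Tabulating Z and e⁻: V^5+ has 18 e⁻ (Z=23), Ti^4+ has 18 e⁻ (Z=22), Sc^3+ has 18 e⁻ (Z=21), Y^3+ has 36 e⁻ (Z=39), La^3+ has 54 e⁻ (Z=57), Ba^2+ has 54 e⁻ (Z=56), Cs^+ has 54 e⁻ (Z=55), I^- has 54 e⁻ (Z=53). V^5+ < Ti^4+ (both 18 e⁻, Z=23>22); Ti^4+ < Sc^3+ (isoelectronic, higher Z=22 is smaller); Sc^3+ < Y^3+ (same group, period 4 vs 5); Y^3+ < La^3+ (same group, period 5 vs 6); La^3+ < Ba^2+ (both 54 e⁻, Z=57>56); Ba^2+ < Cs^+ (isoelectronic, higher Z=56 is smaller); Cs^+ < I^- (both 54 e⁻, Z=55>53).
Full ascending order: V^5+ < Ti^4+ < Sc^3+ < Y^3+ < La^3+ < Ba^2+ < Cs^+ < I^-. Counting from the smallest, position 5 is La^3+.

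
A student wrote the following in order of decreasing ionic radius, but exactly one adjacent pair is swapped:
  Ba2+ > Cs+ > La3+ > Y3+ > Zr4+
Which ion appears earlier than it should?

Ba2+

Scanning neighbour by neighbour, only Ba2+/Cs+ violates a trend: both have 54 electrons but Z(Ba)=56 > Z(Cs)=55, so Ba2+ should be the smaller of the two. That makes Ba2+ the one sitting a position early relative to where it belongs.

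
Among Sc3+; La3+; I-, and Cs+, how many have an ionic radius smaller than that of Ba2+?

2

Sc3+ (Z=21, 18 e⁻), La3+ (Z=57, 54 e⁻), Ba2+ (Z=56, 54 e⁻), Cs+ (Z=55, 54 e⁻), I- (Z=53, 54 e⁻). Sc3+ < La3+ (same group, period 4 vs 6); La3+ < Ba2+ (isoelectronic, higher Z=57 is smaller); Ba2+ < Cs+ (both 54 e⁻, Z=56>55); Cs+ < I- (both 54 e⁻, Z=55>53).
Overall: Sc3+ < La3+ < Ba2+ < Cs+ < I-. Ba2+ has 2 below it and 2 above. Count: 2.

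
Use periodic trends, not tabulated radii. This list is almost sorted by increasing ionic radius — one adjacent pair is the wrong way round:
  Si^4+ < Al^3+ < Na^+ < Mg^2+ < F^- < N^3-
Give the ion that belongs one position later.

Check each adjacent pair. Na^+ and Mg^2+ are reversed: both have 10 electrons but Z(Mg)=12 > Z(Na)=11, so Mg^2+ should be the smaller of the two. No other neighbouring pair contradicts the periodic trends, so Na^+ is the ion listed too early.

Na^+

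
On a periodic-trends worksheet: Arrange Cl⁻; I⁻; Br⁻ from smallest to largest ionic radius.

These ions sit in one column with identical charge. Each step down the periodic table adds a principal shell, increasing the radius.

Cl⁻ < Br⁻ < I⁻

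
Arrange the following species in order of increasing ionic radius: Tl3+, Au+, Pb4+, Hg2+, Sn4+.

Sn4+ < Pb4+ < Tl3+ < Hg2+ < Au+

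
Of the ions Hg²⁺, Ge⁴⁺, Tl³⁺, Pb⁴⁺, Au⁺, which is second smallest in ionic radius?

Pb⁴⁺

Work out protons and electrons: Ge⁴⁺ has 28 e⁻ (Z=32), Pb⁴⁺ has 78 e⁻ (Z=82), Tl³⁺ has 78 e⁻ (Z=81), Hg²⁺ has 78 e⁻ (Z=80), Au⁺ has 78 e⁻ (Z=79). Ge⁴⁺ < Pb⁴⁺ (same group, period 4 vs 6); Pb⁴⁺ < Tl³⁺ (both 78 e⁻, Z=82>81); Tl³⁺ < Hg²⁺ (isoelectronic, higher Z=81 is smaller); Hg²⁺ < Au⁺ (isoelectronic, higher Z=80 is smaller).
Ordering: Ge⁴⁺ < Pb⁴⁺ < Tl³⁺ < Hg²⁺ < Au⁺. The second smallest is Pb⁴⁺.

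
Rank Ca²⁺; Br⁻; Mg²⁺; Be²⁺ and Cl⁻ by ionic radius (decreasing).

Electron counts and nuclear charges: Be²⁺: 2 e⁻, Z=4, Mg²⁺: 10 e⁻, Z=12, Ca²⁺: 18 e⁻, Z=20, Cl⁻: 18 e⁻, Z=17, Br⁻: 36 e⁻, Z=35. Be²⁺ < Mg²⁺ (same group, 1 shell fewer); Mg²⁺ < Ca²⁺ (same group, 1 shell fewer); Ca²⁺ < Cl⁻ (isoelectronic, higher Z=20 is smaller); Cl⁻ < Br⁻ (same group, 1 shell fewer).

Br⁻ > Cl⁻ > Ca²⁺ > Mg²⁺ > Be²⁺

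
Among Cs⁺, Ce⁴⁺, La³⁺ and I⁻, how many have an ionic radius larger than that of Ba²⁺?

Isoelectronic series (54 e⁻ each). Size is set by nuclear charge: more protons means a smaller ion. Ce⁴⁺ (Z=58), La³⁺ (Z=57), Ba²⁺ (Z=56), Cs⁺ (Z=55), I⁻ (Z=53).
Ordering all of them (including Ba²⁺) by radius gives Ce⁴⁺ < La³⁺ < Ba²⁺ < Cs⁺ < I⁻. So 2 are larger.

2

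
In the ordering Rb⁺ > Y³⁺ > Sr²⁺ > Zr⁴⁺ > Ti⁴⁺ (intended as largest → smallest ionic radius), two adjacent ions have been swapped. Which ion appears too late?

Check each adjacent pair. Y³⁺ and Sr²⁺ are reversed: Y³⁺ and Sr²⁺ share 36 electrons; the higher nuclear charge on Y (Z=39) contracts it more, so Y³⁺ < Sr²⁺. No other neighbouring pair contradicts the periodic trends, so Sr²⁺ is the ion listed too late.

Sr²⁺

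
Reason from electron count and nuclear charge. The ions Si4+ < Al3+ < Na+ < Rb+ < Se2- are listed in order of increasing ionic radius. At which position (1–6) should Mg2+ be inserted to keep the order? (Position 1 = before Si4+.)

3

Tabulating Z and e⁻: Si4+ has 10 e⁻ (Z=14), Al3+ has 10 e⁻ (Z=13), Mg2+ has 10 e⁻ (Z=12), Na+ has 10 e⁻ (Z=11), Rb+ has 36 e⁻ (Z=37), Se2- has 36 e⁻ (Z=34). Si4+ < Al3+ (isoelectronic, higher Z=14 is smaller); Al3+ < Mg2+ (both 10 e⁻, Z=13>12); Mg2+ < Na+ (isoelectronic, higher Z=12 is smaller); Na+ < Rb+ (same group, 2 shells fewer); Rb+ < Se2- (isoelectronic, higher Z=37 is smaller).
Putting Mg2+ in gives Si4+ < Al3+ < Mg2+ < Na+ < Rb+ < Se2-; it lands at slot 3.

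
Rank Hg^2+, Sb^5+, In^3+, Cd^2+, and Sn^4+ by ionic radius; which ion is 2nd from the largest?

Tabulating Z and e⁻: Sb^5+ (Z=51, 46 e⁻), Sn^4+ (Z=50, 46 e⁻), In^3+ (Z=49, 46 e⁻), Cd^2+ (Z=48, 46 e⁻), Hg^2+ (Z=80, 78 e⁻). Sb^5+ < Sn^4+ (both 46 e⁻, Z=51>50); Sn^4+ < In^3+ (both 46 e⁻, Z=50>49); In^3+ < Cd^2+ (isoelectronic, higher Z=49 is smaller); Cd^2+ < Hg^2+ (same group, 1 shell fewer).
That gives Sb^5+ < Sn^4+ < In^3+ < Cd^2+ < Hg^2+. From the largest end, number 2 is Cd^2+.

Cd^2+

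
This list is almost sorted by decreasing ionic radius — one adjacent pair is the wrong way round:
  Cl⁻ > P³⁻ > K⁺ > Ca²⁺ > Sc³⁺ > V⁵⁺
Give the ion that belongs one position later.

Check each adjacent pair. Cl⁻ and P³⁻ are reversed: Cl⁻ and P³⁻ share 18 electrons; the higher nuclear charge on Cl (Z=17) contracts it more, so Cl⁻ < P³⁻. No other neighbouring pair contradicts the periodic trends, so Cl⁻ is the ion listed too early.

Cl⁻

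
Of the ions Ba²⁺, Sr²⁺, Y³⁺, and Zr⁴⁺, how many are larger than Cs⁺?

Tabulating Z and e⁻: Zr⁴⁺: 36 e⁻, Z=40, Y³⁺: 36 e⁻, Z=39, Sr²⁺: 36 e⁻, Z=38, Ba²⁺: 54 e⁻, Z=56, Cs⁺: 54 e⁻, Z=55. Zr⁴⁺ < Y³⁺ (both 36 e⁻, Z=40>39); Y³⁺ < Sr²⁺ (isoelectronic, higher Z=39 is smaller); Sr²⁺ < Ba²⁺ (same group, 1 shell fewer); Ba²⁺ < Cs⁺ (both 54 e⁻, Z=56>55).
Ordering all of them (including Cs⁺) by radius gives Zr⁴⁺ < Y³⁺ < Sr²⁺ < Ba²⁺ < Cs⁺. Count: 0.

0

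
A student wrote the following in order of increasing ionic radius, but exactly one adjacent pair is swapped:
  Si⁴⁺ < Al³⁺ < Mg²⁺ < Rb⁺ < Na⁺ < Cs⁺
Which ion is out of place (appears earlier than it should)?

The pair Rb⁺, Na⁺ is the wrong way round — Na⁺ and Rb⁺ are in one column with the same charge; the lighter period-3 ion has 2 fewer shells and is smaller. All other adjacent pairs agree with periodic trends, so Rb⁺ is the misplaced ion.

Rb⁺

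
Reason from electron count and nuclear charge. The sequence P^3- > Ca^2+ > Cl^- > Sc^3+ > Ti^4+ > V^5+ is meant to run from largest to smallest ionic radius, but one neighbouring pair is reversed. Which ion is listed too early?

Ca^2+

Check each adjacent pair. Ca^2+ and Cl^- are reversed: Ca^2+ and Cl^- share 18 electrons; the higher nuclear charge on Ca (Z=20) contracts it more, so Ca^2+ < Cl^-. No other neighbouring pair contradicts the periodic trends, so Ca^2+ is the ion listed too early.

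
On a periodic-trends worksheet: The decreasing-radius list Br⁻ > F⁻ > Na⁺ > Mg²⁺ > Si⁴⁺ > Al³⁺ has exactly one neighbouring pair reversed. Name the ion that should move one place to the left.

Al³⁺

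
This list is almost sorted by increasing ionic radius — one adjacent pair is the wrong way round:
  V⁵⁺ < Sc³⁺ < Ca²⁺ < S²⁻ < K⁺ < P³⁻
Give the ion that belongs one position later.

Scanning neighbour by neighbour, only S²⁻/K⁺ violates a trend: both have 18 electrons but Z(K)=19 > Z(S)=16, so K⁺ should be the smaller of the two. That makes S²⁻ the one sitting a position early relative to where it belongs.

S²⁻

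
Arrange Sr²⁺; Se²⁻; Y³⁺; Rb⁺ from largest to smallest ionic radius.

Each ion has 36 electrons. The ranking follows nuclear charge in reverse — greater Z gives a smaller radius. Y³⁺ (Z=39), Sr²⁺ (Z=38), Rb⁺ (Z=37), Se²⁻ (Z=34).

Se²⁻ > Rb⁺ > Sr²⁺ > Y³⁺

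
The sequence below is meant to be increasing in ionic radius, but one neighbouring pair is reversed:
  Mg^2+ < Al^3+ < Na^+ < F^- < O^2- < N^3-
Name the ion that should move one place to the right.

Compare adjacent ions: they are isoelectronic (10 e⁻) and Al has more protons than Mg (13 vs 12), making Al^3+ smaller — yet in this increasing list Mg^2+ sits before Al^3+. Nothing else is reversed, so Mg^2+ should move one place to the right.

Mg^2+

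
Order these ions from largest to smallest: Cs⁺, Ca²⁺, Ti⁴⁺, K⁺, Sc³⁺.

Ti⁴⁺ has 18 e⁻ (Z=22), Sc³⁺ has 18 e⁻ (Z=21), Ca²⁺ has 18 e⁻ (Z=20), K⁺ has 18 e⁻ (Z=19), Cs⁺ has 54 e⁻ (Z=55). Ti⁴⁺ < Sc³⁺ (isoelectronic, higher Z=22 is smaller); Sc³⁺ < Ca²⁺ (isoelectronic, higher Z=21 is smaller); Ca²⁺ < K⁺ (isoelectronic, higher Z=20 is smaller); K⁺ < Cs⁺ (same group, 2 shells fewer).

Cs⁺ > K⁺ > Ca²⁺ > Sc³⁺ > Ti⁴⁺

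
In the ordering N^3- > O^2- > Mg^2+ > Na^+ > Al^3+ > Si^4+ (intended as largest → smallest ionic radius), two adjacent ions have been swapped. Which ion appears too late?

Na^+

Check each adjacent pair. Mg^2+ and Na^+ are reversed: they are isoelectronic (10 e⁻) and Mg has more protons than Na (12 vs 11), making Mg^2+ smaller. No other neighbouring pair contradicts the periodic trends, so Na^+ is the ion listed too late.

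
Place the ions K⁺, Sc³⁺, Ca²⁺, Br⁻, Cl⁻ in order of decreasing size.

Br⁻ > Cl⁻ > K⁺ > Ca²⁺ > Sc³⁺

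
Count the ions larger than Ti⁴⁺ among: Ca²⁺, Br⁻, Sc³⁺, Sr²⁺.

Electron counts and nuclear charges: Ti⁴⁺ has 18 e⁻ (Z=22), Sc³⁺ has 18 e⁻ (Z=21), Ca²⁺ has 18 e⁻ (Z=20), Sr²⁺ has 36 e⁻ (Z=38), Br⁻ has 36 e⁻ (Z=35). Ti⁴⁺ < Sc³⁺ (both 18 e⁻, Z=22>21); Sc³⁺ < Ca²⁺ (both 18 e⁻, Z=21>20); Ca²⁺ < Sr²⁺ (same group, period 4 vs 5); Sr²⁺ < Br⁻ (both 36 e⁻, Z=38>35).
Relative to Ti⁴⁺, the ions that are larger are Sc³⁺, Ca²⁺, Sr²⁺, Br⁻. Count: 4.

4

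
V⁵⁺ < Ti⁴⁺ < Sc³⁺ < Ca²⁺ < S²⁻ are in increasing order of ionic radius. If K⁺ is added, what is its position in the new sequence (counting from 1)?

Isoelectronic series (18 e⁻ each). Size is set by nuclear charge: more protons means a smaller ion. V⁵⁺ (Z=23), Ti⁴⁺ (Z=22), Sc³⁺ (Z=21), Ca²⁺ (Z=20), K⁺ (Z=19), S²⁻ (Z=16).
Merged order: V⁵⁺ < Ti⁴⁺ < Sc³⁺ < Ca²⁺ < K⁺ < S²⁻ — K⁺ is number 5.

5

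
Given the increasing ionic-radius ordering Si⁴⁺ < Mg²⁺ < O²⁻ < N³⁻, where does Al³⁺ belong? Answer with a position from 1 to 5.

All of these have 10 electrons (isoelectronic). With the same electron cloud, the ion with the most protons pulls it in tightest. Nuclear charges: Si⁴⁺ (Z=14), Al³⁺ (Z=13), Mg²⁺ (Z=12), O²⁻ (Z=8), N³⁻ (Z=7). Highest Z is smallest.
With Al³⁺ included the full order is Si⁴⁺ < Al³⁺ < Mg²⁺ < O²⁻ < N³⁻, so it takes position 2.

2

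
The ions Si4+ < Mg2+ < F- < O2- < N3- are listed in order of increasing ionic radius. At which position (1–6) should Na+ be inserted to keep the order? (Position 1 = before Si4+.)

3

Each ion has 10 electrons. The ranking follows nuclear charge in reverse — greater Z gives a smaller radius. Si4+ (Z=14), Mg2+ (Z=12), Na+ (Z=11), F- (Z=9), O2- (Z=8), N3- (Z=7).
With Na+ included the full order is Si4+ < Mg2+ < Na+ < F- < O2- < N3-, so it takes position 3.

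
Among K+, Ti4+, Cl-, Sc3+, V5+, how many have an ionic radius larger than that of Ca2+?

These species are isoelectronic with 18 electrons. The only difference is the number of protons: V5+ (Z=23), Ti4+ (Z=22), Sc3+ (Z=21), Ca2+ (Z=20), K+ (Z=19), Cl- (Z=17). The strongest nuclear pull (V5+) gives the smallest ion.
Placing each against Ca2+: smaller — V5+, Ti4+, Sc3+; larger — K+, Cl-. That's 2.

2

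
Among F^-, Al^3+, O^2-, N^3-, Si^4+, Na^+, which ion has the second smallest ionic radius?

Al^3+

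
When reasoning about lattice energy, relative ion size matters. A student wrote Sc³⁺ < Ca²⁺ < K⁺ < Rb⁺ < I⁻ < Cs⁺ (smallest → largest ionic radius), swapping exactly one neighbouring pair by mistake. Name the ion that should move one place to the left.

Cs⁺

Compare adjacent ions: Cs⁺ and I⁻ share 54 electrons; the higher nuclear charge on Cs (Z=55) contracts it more, so Cs⁺ < I⁻ — yet in this increasing list I⁻ sits before Cs⁺. Nothing else is reversed, so Cs⁺ should move one place to the left.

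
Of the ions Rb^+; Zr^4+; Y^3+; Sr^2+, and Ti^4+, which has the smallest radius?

Ti^4+

Tabulating Z and e⁻: Ti^4+ has 18 e⁻ (Z=22), Zr^4+ has 36 e⁻ (Z=40), Y^3+ has 36 e⁻ (Z=39), Sr^2+ has 36 e⁻ (Z=38), Rb^+ has 36 e⁻ (Z=37). Ti^4+ < Zr^4+ (same group, 1 shell fewer); Zr^4+ < Y^3+ (isoelectronic, higher Z=40 is smaller); Y^3+ < Sr^2+ (both 36 e⁻, Z=39>38); Sr^2+ < Rb^+ (both 36 e⁻, Z=38>37).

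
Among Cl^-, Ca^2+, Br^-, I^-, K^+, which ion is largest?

Electron counts and nuclear charges: Ca^2+: 18 e⁻, Z=20, K^+: 18 e⁻, Z=19, Cl^-: 18 e⁻, Z=17, Br^-: 36 e⁻, Z=35, I^-: 54 e⁻, Z=53. Ca^2+ < K^+ (both 18 e⁻, Z=20>19); K^+ < Cl^- (isoelectronic, higher Z=19 is smaller); Cl^- < Br^- (same group, period 3 vs 4); Br^- < I^- (same group, 1 shell fewer).

I^-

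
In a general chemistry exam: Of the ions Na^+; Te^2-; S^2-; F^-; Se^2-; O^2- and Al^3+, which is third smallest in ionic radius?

F^-

Al^3+: 10 e⁻, Z=13, Na^+: 10 e⁻, Z=11, F^-: 10 e⁻, Z=9, O^2-: 10 e⁻, Z=8, S^2-: 18 e⁻, Z=16, Se^2-: 36 e⁻, Z=34, Te^2-: 54 e⁻, Z=52. Al^3+ < Na^+ (isoelectronic, higher Z=13 is smaller); Na^+ < F^- (both 10 e⁻, Z=11>9); F^- < O^2- (both 10 e⁻, Z=9>8); O^2- < S^2- (same group, 1 shell fewer); S^2- < Se^2- (same group, 1 shell fewer); Se^2- < Te^2- (same group, 1 shell fewer).
That gives Al^3+ < Na^+ < F^- < O^2- < S^2- < Se^2- < Te^2-. From the smallest end, number 3 is F^-.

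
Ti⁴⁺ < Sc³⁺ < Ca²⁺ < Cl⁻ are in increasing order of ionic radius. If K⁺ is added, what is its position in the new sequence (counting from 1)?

4

Isoelectronic series (18 e⁻ each). Size is set by nuclear charge: more protons means a smaller ion. Ti⁴⁺ (Z=22), Sc³⁺ (Z=21), Ca²⁺ (Z=20), K⁺ (Z=19), Cl⁻ (Z=17).
Merged order: Ti⁴⁺ < Sc³⁺ < Ca²⁺ < K⁺ < Cl⁻ — K⁺ is number 4.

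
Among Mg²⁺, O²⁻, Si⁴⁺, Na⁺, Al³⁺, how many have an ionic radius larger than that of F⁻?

1

These species are isoelectronic with 10 electrons. The only difference is the number of protons: Si⁴⁺ (Z=14), Al³⁺ (Z=13), Mg²⁺ (Z=12), Na⁺ (Z=11), F⁻ (Z=9), O²⁻ (Z=8). The strongest nuclear pull (Si⁴⁺) gives the smallest ion.
Ordering all of them (including F⁻) by radius gives Si⁴⁺ < Al³⁺ < Mg²⁺ < Na⁺ < F⁻ < O²⁻. That's 1.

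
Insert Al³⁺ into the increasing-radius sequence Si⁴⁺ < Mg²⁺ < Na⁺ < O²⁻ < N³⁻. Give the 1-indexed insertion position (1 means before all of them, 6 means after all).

2

Each ion has 10 electrons. The ranking follows nuclear charge in reverse — greater Z gives a smaller radius. Si⁴⁺ (Z=14), Al³⁺ (Z=13), Mg²⁺ (Z=12), Na⁺ (Z=11), O²⁻ (Z=8), N³⁻ (Z=7).
The complete sequence is Si⁴⁺ < Al³⁺ < Mg²⁺ < Na⁺ < O²⁻ < N³⁻. Al³⁺ sits at position 2.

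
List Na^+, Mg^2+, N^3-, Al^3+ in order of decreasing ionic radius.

N^3- > Na^+ > Mg^2+ > Al^3+

Isoelectronic series (10 e⁻ each). Size is set by nuclear charge: more protons means a smaller ion. Al^3+ (Z=13), Mg^2+ (Z=12), Na^+ (Z=11), N^3- (Z=7).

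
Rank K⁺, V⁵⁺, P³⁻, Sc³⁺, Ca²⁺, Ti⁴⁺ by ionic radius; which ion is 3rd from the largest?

Each ion has 18 electrons. The ranking follows nuclear charge in reverse — greater Z gives a smaller radius. V⁵⁺ (Z=23), Ti⁴⁺ (Z=22), Sc³⁺ (Z=21), Ca²⁺ (Z=20), K⁺ (Z=19), P³⁻ (Z=15).
So the order is V⁵⁺ < Ti⁴⁺ < Sc³⁺ < Ca²⁺ < K⁺ < P³⁻; the 3rd-largest ion is Ca²⁺.

Ca²⁺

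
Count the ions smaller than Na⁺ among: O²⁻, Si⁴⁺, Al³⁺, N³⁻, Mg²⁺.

These species are isoelectronic with 10 electrons. The only difference is the number of protons: Si⁴⁺ (Z=14), Al³⁺ (Z=13), Mg²⁺ (Z=12), Na⁺ (Z=11), O²⁻ (Z=8), N³⁻ (Z=7). The strongest nuclear pull (Si⁴⁺) gives the smallest ion.
Ordering all of them (including Na⁺) by radius gives Si⁴⁺ < Al³⁺ < Mg²⁺ < Na⁺ < O²⁻ < N³⁻. That's 3.

3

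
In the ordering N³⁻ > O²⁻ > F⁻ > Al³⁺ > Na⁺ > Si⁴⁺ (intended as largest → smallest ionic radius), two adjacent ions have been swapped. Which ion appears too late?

The pair Al³⁺, Na⁺ is the wrong way round — both have 10 electrons but Z(Al)=13 > Z(Na)=11, so Al³⁺ should be the smaller of the two. All other adjacent pairs agree with periodic trends, so Na⁺ is the misplaced ion.

Na⁺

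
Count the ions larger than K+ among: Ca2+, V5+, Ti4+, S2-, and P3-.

2

Isoelectronic series (18 e⁻ each). Size is set by nuclear charge: more protons means a smaller ion. V5+ (Z=23), Ti4+ (Z=22), Ca2+ (Z=20), K+ (Z=19), S2- (Z=16), P3- (Z=15).
Placing each against K+: smaller — V5+, Ti4+, Ca2+; larger — S2-, P3-. That's 2.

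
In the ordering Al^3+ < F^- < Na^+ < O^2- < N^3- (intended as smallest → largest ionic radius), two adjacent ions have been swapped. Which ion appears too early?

F^-

The pair F^-, Na^+ is the wrong way round — Na^+ and F^- share 10 electrons; the higher nuclear charge on Na (Z=11) contracts it more, so Na^+ < F^-. All other adjacent pairs agree with periodic trends, so F^- is the misplaced ion.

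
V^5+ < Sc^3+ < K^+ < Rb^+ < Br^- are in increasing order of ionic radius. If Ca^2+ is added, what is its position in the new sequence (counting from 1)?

3

Tabulating Z and e⁻: V^5+ has 18 e⁻ (Z=23), Sc^3+ has 18 e⁻ (Z=21), Ca^2+ has 18 e⁻ (Z=20), K^+ has 18 e⁻ (Z=19), Rb^+ has 36 e⁻ (Z=37), Br^- has 36 e⁻ (Z=35). V^5+ < Sc^3+ (isoelectronic, higher Z=23 is smaller); Sc^3+ < Ca^2+ (isoelectronic, higher Z=21 is smaller); Ca^2+ < K^+ (both 18 e⁻, Z=20>19); K^+ < Rb^+ (same group, period 4 vs 5); Rb^+ < Br^- (both 36 e⁻, Z=37>35).
Putting Ca^2+ in gives V^5+ < Sc^3+ < Ca^2+ < K^+ < Rb^+ < Br^-; it lands at slot 3.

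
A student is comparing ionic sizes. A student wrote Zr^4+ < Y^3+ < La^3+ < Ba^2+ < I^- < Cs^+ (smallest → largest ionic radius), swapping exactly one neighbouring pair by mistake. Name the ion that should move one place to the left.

Cs^+

Compare adjacent ions: they are isoelectronic (54 e⁻) and Cs has more protons than I (55 vs 53), making Cs^+ smaller — yet in this increasing list I^- sits before Cs^+. Nothing else is reversed, so Cs^+ should move one place to the left.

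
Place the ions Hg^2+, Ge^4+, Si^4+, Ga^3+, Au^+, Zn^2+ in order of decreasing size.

Si^4+ (Z=14, 10 e⁻), Ge^4+ (Z=32, 28 e⁻), Ga^3+ (Z=31, 28 e⁻), Zn^2+ (Z=30, 28 e⁻), Hg^2+ (Z=80, 78 e⁻), Au^+ (Z=79, 78 e⁻). Si^4+ < Ge^4+ (same group, period 3 vs 4); Ge^4+ < Ga^3+ (isoelectronic, higher Z=32 is smaller); Ga^3+ < Zn^2+ (isoelectronic, higher Z=31 is smaller); Zn^2+ < Hg^2+ (same group, period 4 vs 6); Hg^2+ < Au^+ (isoelectronic, higher Z=80 is smaller).

Au^+ > Hg^2+ > Zn^2+ > Ga^3+ > Ge^4+ > Si^4+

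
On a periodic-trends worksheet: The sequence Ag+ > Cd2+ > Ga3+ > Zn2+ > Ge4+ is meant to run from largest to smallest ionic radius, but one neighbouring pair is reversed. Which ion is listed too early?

Ga3+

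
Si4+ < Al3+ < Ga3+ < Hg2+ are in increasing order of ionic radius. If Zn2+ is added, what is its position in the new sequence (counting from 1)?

4

Tabulating Z and e⁻: Si4+ (Z=14, 10 e⁻), Al3+ (Z=13, 10 e⁻), Ga3+ (Z=31, 28 e⁻), Zn2+ (Z=30, 28 e⁻), Hg2+ (Z=80, 78 e⁻). Si4+ < Al3+ (isoelectronic, higher Z=14 is smaller); Al3+ < Ga3+ (same group, 1 shell fewer); Ga3+ < Zn2+ (isoelectronic, higher Z=31 is smaller); Zn2+ < Hg2+ (same group, 2 shells fewer).
With Zn2+ included the full order is Si4+ < Al3+ < Ga3+ < Zn2+ < Hg2+, so it takes position 4.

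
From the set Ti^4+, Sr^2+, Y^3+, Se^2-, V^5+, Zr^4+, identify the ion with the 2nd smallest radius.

Ti^4+

Tabulating Z and e⁻: V^5+ (Z=23, 18 e⁻), Ti^4+ (Z=22, 18 e⁻), Zr^4+ (Z=40, 36 e⁻), Y^3+ (Z=39, 36 e⁻), Sr^2+ (Z=38, 36 e⁻), Se^2- (Z=34, 36 e⁻). V^5+ < Ti^4+ (isoelectronic, higher Z=23 is smaller); Ti^4+ < Zr^4+ (same group, period 4 vs 5); Zr^4+ < Y^3+ (both 36 e⁻, Z=40>39); Y^3+ < Sr^2+ (both 36 e⁻, Z=39>38); Sr^2+ < Se^2- (both 36 e⁻, Z=38>34).
Ordering: V^5+ < Ti^4+ < Zr^4+ < Y^3+ < Sr^2+ < Se^2-. The 2nd smallest is Ti^4+.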